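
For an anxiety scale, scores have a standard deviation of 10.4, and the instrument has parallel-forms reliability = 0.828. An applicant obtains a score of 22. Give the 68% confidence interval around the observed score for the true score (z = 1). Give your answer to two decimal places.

SEM = 10.4000 · √(1 − 0.8280) = 10.4000 · √0.1720 ≈ 10.4000 · 0.4147 ≈ 4.3132
1 · SEM ≈ 4.3132
Interval: (17.6868, 26.3132)

[17.69, 26.31]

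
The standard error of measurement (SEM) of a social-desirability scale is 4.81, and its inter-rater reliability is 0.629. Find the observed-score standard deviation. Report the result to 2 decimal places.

7.90

SD = 4.81 / √(1 − 0.629) ≈ 7.8969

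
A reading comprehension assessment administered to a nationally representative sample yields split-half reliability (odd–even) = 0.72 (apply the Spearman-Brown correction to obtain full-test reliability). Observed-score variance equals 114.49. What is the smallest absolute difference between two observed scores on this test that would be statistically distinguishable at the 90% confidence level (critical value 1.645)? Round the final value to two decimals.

10.04

σ = 114.49^(1/2) = 10.700
r_full = 2·0.72 / (1 + 0.72) ≈ 0.837
The standard error of measurement is 10.700·√(1 − 0.837) ≈ 10.700·0.403 ≈ 4.317.
SE_diff = SEM · √2 ≈ 4.317 · 1.414 ≈ 6.105
Smallest detectable difference = 1.645·6.105 ≈ 10.043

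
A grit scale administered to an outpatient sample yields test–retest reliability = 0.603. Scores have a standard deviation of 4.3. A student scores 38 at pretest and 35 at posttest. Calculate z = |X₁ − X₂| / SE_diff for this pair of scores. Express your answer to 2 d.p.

The standard error of measurement is 4.3000·√(1 − 0.6030) ≃ 4.3000·0.6301 ≃ 2.7093.
SE_diff = SEM · √2 ≃ 2.7093 · 1.4142 ≃ 3.8316
z = |38 − 35| / 3.8316 = 3 / 3.8316 ≃ 0.7830

0.78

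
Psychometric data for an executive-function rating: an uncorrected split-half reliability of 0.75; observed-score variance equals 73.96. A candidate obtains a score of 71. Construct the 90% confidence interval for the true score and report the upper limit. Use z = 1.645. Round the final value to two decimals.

SD = √73.96 = 8.600
Spearman-Brown: r = 2(0.75) / (1 + 0.75) = 1.500 / 1.750 ≈ 0.857
SEM = 8.600 · √(1 − 0.857) = 8.600 · √0.143 ≈ 8.600 · 0.378 ≈ 3.250
1.645 · SEM ≈ 5.347
Upper bound: 71 + 5.347 = 76.347

76.35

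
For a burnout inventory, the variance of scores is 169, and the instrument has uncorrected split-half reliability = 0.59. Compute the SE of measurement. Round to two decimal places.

6.60

σ = 169^(1/2) = 13.0000
Full-length reliability (Spearman-Brown) = 2(0.59)/(1+0.59) ≈ 0.7421
The standard error of measurement is 13.0000*√(1 − 0.7421) ≈ 13.0000*0.5078 ≈ 6.6014.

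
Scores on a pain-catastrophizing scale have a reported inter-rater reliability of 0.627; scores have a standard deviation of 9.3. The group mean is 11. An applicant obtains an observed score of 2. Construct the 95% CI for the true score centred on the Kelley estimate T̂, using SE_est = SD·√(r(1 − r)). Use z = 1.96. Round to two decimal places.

T̂ = r·X + (1 − r)·M = 0.6270·2 + 0.3730·11 = 1.2540 + 4.1030 ≈ 5.3570
SE_est = 9.3000·√(0.6270·0.3730) ≈ 4.4975
95% CI: 5.3570 ± 8.8151 ≈ (-3.4581, 14.1721)

[-3.46, 14.17]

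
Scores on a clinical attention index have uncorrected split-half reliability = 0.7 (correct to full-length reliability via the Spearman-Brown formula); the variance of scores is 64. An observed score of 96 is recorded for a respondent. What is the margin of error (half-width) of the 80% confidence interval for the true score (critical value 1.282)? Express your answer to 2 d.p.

4.31

σ = 64^(1/2) = 8.0000
Full-length reliability (Spearman-Brown) = 2(0.7)/(1+0.7) ≈ 0.8235
The standard error of measurement is 8.0000×√(1 − 0.8235) ≈ 8.0000×0.4201 ≈ 3.3607.
1.282 × SEM ≈ 4.3084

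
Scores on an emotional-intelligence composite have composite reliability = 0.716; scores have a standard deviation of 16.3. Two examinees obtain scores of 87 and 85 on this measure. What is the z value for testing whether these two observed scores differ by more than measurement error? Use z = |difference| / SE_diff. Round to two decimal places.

0.16

SEM = 16.3000 * √(1 − 0.7160) = 16.3000 * √0.2840 ≈ 16.3000 * 0.5329 ≈ 8.6865
SE_diff = SEM * √2 ≈ 8.6865 * 1.4142 ≈ 12.2846
z = |87 − 85| / 12.2846 = 2 / 12.2846 ≈ 0.1628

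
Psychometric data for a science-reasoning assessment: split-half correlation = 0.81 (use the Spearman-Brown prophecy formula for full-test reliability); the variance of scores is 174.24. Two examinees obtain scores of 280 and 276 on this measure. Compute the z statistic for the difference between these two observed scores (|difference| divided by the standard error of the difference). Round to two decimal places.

SD = √174.24 = 13.20000
Spearman-Brown: r = 2(0.81) / (1 + 0.81) = 1.62000 / 1.81000 ≃ 0.89503
SEM = 13.20000*√(1 − 0.89503) ≃ 4.27673
SE_diff = SEM * √2 ≃ 4.27673 * 1.41421 ≃ 6.04820
z = 4 / 6.04820 ≃ 0.66135

0.66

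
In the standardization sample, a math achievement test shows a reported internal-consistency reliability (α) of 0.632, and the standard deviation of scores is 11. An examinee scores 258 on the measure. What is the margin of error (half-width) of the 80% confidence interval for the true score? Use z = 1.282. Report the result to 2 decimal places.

SEM = 11.0000·√(1 − 0.6320) ≈ 6.6729
1.282 · SEM ≈ 8.5547

8.55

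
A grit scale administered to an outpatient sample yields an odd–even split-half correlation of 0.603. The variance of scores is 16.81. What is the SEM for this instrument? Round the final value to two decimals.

σ = 16.81^(1/2) = 4.100
Spearman-Brown: r = 2(0.603) / (1 + 0.603) = 1.206 / 1.603 ≈ 0.752
SEM = 4.100 · √(1 − 0.752) = 4.100 · √0.248 ≈ 4.100 · 0.498 ≈ 2.040

2.04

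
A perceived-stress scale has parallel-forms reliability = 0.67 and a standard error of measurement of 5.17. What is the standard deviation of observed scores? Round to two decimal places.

SD = 5.17 / √(1 − 0.67) ≈ 8.99981

9.00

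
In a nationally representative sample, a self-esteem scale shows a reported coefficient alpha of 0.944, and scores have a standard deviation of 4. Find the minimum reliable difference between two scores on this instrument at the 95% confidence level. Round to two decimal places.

2.62

SEM = 4.0000*√(1 − 0.9440) ≈ 0.9466
SE_diff = √2 * SEM ≈ 1.3387
Minimum reliable difference = 1.96 * SE_diff ≈ 1.96 * 1.3387 ≈ 2.6238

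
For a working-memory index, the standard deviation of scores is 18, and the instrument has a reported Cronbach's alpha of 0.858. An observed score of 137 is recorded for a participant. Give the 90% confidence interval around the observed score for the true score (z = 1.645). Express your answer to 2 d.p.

[125.84, 148.16]

SEM = 18.000 * √(1 − 0.858) = 18.000 * √0.142 ≈ 18.000 * 0.377 ≈ 6.783
1.645 * SEM ≈ 11.158
90% CI: 137 ± 11.158 = [125.842, 148.158]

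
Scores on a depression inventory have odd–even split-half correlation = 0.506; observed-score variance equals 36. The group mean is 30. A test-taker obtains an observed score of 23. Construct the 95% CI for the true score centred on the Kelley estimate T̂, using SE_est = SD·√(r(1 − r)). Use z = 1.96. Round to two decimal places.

[19.77, 30.82]

σ = 36^(1/2) = 6.00000
Full-length reliability (Spearman-Brown) = 2(0.506)/(1+0.506) ≃ 0.67198
T̂ = r·X + (1 − r)·M = 0.67198×23 + 0.32802×30 ≃ 15.45551 + 9.84064 ≃ 25.29615
SE_est = SD × √(r(1 − r)) = 6.00000 × √0.22042 ≃ 6.00000 × 0.46949 ≃ 2.81696
95% CI: 25.29615 ± 5.52123 ≃ (19.77492, 30.81738)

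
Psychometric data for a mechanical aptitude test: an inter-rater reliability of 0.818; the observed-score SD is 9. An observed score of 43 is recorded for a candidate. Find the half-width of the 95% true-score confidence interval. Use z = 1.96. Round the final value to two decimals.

The standard error of measurement is 9.000×√(1 − 0.818) ≈ 9.000×0.427 ≈ 3.840.
Margin = 1.96 × 3.840 ≈ 7.525

7.53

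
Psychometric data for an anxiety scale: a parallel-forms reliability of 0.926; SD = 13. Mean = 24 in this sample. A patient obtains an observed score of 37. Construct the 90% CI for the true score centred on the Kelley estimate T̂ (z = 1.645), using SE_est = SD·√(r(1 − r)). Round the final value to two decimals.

[30.44, 41.64]

T̂ = 0.92600(37) + 0.07400(24) ≈ 36.03800
SE_est = SD × √(r(1 − r)) = 13.00000 × √0.06852 ≈ 13.00000 × 0.26177 ≈ 3.40302
CI = 36.03800 ± 1.645 × 3.40302 → [30.44003, 41.63597]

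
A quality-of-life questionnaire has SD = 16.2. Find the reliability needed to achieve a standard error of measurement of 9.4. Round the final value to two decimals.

0.66

r = 1 − (9.400/16.2)² ≈ 1 − 0.337 ≈ 0.663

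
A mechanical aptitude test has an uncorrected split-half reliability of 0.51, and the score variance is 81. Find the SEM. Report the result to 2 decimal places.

σ = 81^(1/2) = 9.0000
Full-length reliability (Spearman-Brown) = 2(0.51)/(1+0.51) ≈ 0.6755
SEM = 9.0000 * √(1 − 0.6755) = 9.0000 * √0.3245 ≈ 9.0000 * 0.5697 ≈ 5.1269

5.13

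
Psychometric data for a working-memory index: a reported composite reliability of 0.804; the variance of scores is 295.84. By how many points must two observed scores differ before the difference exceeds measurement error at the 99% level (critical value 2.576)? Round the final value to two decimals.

SD = √295.84 = 17.200
SEM = 17.200*√(1 − 0.804) ≈ 7.615
SE_diff = √2 * SEM ≈ 10.769
Minimum reliable difference = 2.576 * SE_diff ≈ 2.576 * 10.769 ≈ 27.741

27.74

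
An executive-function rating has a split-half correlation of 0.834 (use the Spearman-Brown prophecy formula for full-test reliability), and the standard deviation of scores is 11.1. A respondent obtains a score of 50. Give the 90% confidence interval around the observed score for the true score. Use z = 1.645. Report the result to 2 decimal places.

Spearman-Brown: r = 2(0.834) / (1 + 0.834) = 1.668 / 1.834 ≈ 0.909
The standard error of measurement is 11.100*√(1 − 0.909) ≈ 11.100*0.301 ≈ 3.339.
Margin = 1.645 * 3.339 ≈ 5.493
CI = 50 ± 5.493 → [44.507, 55.493]

[44.51, 55.49]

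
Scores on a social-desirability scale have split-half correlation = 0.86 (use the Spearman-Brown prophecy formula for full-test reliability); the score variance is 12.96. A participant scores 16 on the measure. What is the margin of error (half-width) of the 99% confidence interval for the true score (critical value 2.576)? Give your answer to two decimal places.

SD = √12.96 ≈ 3.6000
Spearman-Brown: r = 2(0.86) / (1 + 0.86) = 1.7200 / 1.8600 ≈ 0.9247
SEM = 3.6000 · √(1 − 0.9247) = 3.6000 · √0.0753 ≈ 3.6000 · 0.2744 ≈ 0.9877
Margin = 2.576 · 0.9877 ≈ 2.5442

2.54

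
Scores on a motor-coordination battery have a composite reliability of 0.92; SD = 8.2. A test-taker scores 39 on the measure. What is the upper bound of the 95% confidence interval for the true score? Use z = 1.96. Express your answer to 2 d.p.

SEM = 8.2000·√(1 − 0.9200) ≈ 2.3193
Half-width = 1.96·2.3193 ≈ 4.5458
Upper bound: 39 + 4.5458 = 43.5458

43.55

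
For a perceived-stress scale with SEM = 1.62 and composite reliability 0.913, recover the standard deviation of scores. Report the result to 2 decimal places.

SD = 1.62 / √(1 − 0.913) ≈ 5.49231

5.49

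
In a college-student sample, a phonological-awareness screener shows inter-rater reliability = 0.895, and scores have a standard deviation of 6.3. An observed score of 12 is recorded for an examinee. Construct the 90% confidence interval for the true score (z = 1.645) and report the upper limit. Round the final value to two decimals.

15.36

SEM = 6.30000 * √(1 − 0.89500) = 6.30000 * √0.10500 ≃ 6.30000 * 0.32404 ≃ 2.04143
Half-width = 1.645*2.04143 ≃ 3.35816
Upper limit = 12 + 3.35816 ≃ 15.35816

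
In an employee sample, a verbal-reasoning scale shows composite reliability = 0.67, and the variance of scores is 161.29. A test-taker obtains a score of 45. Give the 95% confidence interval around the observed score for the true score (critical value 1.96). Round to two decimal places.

[30.70, 59.30]

SD = √161.29 ≃ 12.7000
SEM = 12.7000·√(1 − 0.6700) ≃ 7.2956
1.96 · SEM ≃ 14.2994
95% CI: 45 ± 14.2994 = [30.7006, 59.2994]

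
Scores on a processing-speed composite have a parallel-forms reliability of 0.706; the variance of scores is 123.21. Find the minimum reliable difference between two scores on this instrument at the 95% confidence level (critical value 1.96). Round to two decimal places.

16.68

SD = √123.21 = 11.10000
SEM = 11.10000×√(1 − 0.70600) ≈ 6.01862
SE_diff = √2 × SEM ≈ 8.51161
Minimum reliable difference = 1.96 × SE_diff ≈ 1.96 × 8.51161 ≈ 16.68275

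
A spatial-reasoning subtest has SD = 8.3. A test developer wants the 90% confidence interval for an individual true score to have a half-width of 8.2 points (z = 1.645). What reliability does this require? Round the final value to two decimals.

0.64

Required SEM = 8.2 / 1.645 ≈ 4.985
Required reliability = 1 − (SEM/SD)² = 1 − 0.361 ≈ 0.639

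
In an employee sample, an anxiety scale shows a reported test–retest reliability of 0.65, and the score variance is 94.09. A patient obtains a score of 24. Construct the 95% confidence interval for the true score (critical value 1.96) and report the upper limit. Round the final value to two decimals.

35.25

SD = √94.09 ≈ 9.7000
The standard error of measurement is 9.7000×√(1 − 0.6500) ≈ 9.7000×0.5916 ≈ 5.7386.
1.96 × SEM ≈ 11.2477
Upper bound: 24 + 11.2477 = 35.2477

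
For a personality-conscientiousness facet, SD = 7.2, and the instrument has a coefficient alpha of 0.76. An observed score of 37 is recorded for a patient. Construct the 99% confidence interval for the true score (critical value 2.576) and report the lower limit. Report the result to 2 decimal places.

SEM = 7.200*√(1 − 0.760) ≈ 3.527
Half-width = 2.576*3.527 ≈ 9.086
Lower bound: 37 − 9.086 = 27.914

27.91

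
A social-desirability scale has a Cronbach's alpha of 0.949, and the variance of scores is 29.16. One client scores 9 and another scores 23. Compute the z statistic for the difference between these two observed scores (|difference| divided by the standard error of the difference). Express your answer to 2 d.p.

σ = 29.16^(1/2) = 5.400
The standard error of measurement is 5.400·√(1 − 0.949) ≈ 5.400·0.226 ≈ 1.219.
SE_diff = √2 · SEM ≈ 1.725
z = 14 / 1.725 ≈ 8.118

8.12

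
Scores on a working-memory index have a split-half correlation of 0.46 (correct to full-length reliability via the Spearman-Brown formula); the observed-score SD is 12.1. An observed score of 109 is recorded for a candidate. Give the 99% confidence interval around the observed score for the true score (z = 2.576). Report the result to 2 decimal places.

[90.04, 127.96]

r_full = 2·0.46 / (1 + 0.46) ≈ 0.63014
SEM = 12.10000 · √(1 − 0.63014) = 12.10000 · √0.36986 ≈ 12.10000 · 0.60816 ≈ 7.35878
Margin = 2.576 · 7.35878 ≈ 18.95622
CI = 109 ± 18.95622 → [90.04378, 127.95622]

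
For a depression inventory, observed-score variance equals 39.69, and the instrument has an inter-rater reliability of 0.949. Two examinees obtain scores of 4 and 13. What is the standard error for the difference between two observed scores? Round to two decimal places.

2.01

SD = √39.69 = 6.3000
SEM = 6.3000*√(1 − 0.9490) ≈ 1.4227
Standard error of the difference = 1.4227·√2 ≈ 2.0121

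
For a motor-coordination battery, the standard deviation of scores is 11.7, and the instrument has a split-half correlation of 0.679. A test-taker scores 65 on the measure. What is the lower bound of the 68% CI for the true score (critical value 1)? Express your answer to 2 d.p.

r_full = 2·0.679 / (1 + 0.679) ≃ 0.8088
SEM = 11.7000 · √(1 − 0.8088) = 11.7000 · √0.1912 ≃ 11.7000 · 0.4372 ≃ 5.1158
Half-width = 1·5.1158 ≃ 5.1158
Lower bound: 65 − 5.1158 = 59.8842

59.88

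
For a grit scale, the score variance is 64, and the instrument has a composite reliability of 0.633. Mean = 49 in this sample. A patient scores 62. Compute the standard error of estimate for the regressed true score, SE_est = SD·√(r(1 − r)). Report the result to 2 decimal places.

σ = 64^(1/2) = 8.00000
SE_est = SD · √(r(1 − r)) = 8.00000 · √0.23231 ≈ 8.00000 · 0.48199 ≈ 3.85589

3.86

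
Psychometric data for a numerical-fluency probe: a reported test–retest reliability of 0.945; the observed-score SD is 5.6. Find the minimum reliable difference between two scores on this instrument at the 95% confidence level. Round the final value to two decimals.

SEM = 5.600 · √(1 − 0.945) = 5.600 · √0.055 ≃ 5.600 · 0.235 ≃ 1.313
Standard error of the difference = 1.313·√2 ≃ 1.857
Minimum reliable difference = 1.96 · SE_diff ≃ 1.96 · 1.857 ≃ 3.640

3.64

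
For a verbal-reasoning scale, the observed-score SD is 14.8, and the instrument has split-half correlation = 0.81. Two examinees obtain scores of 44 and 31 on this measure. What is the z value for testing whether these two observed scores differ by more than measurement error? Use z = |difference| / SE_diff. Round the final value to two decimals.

Full-length reliability (Spearman-Brown) = 2(0.81)/(1+0.81) ≈ 0.895
SEM = 14.800 * √(1 − 0.895) = 14.800 * √0.105 ≈ 14.800 * 0.324 ≈ 4.795
Standard error of the difference = 4.795·√2 ≈ 6.781
z = 13 / 6.781 ≈ 1.917

1.92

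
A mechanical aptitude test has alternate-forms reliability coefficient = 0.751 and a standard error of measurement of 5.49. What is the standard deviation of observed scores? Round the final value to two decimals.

SD = 5.49 / √(1 − 0.751) ≈ 11.002

11.00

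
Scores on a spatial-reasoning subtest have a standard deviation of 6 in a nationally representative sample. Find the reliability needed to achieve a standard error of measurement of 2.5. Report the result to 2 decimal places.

0.83

r = 1 − (SEM / SD)² = 1 − (2.500 / 6)² ≃ 1 − 0.174 ≃ 0.826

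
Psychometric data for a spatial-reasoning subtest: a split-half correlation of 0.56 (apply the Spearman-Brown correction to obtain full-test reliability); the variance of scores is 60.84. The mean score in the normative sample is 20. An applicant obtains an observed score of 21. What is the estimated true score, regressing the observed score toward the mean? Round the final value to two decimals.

Full-length reliability (Spearman-Brown) = 2(0.56)/(1+0.56) ≃ 0.7179
T̂ = r·X + (1 − r)·M = 0.7179·21 + 0.2821·20 ≃ 15.0769 + 5.6410 ≃ 20.7179

20.72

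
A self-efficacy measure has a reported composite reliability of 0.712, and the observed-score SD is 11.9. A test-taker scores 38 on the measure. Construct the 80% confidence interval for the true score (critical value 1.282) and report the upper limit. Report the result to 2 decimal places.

SEM = 11.900 · √(1 − 0.712) = 11.900 · √0.288 ≈ 11.900 · 0.537 ≈ 6.386
Half-width = 1.282·6.386 ≈ 8.187
Upper limit = 38 + 8.187 ≈ 46.187

46.19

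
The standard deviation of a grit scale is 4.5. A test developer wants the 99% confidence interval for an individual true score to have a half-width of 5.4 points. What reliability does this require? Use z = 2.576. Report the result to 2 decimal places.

0.78

Required SEM = 5.4 / 2.576 ≃ 2.09627
Required reliability = 1 − (SEM/SD)² = 1 − 0.21701 ≃ 0.78299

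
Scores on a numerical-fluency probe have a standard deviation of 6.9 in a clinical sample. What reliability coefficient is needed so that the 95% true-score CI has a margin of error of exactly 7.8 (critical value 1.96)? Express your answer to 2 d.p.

SEM needed = half-width / z = 7.8/1.96 ≃ 3.980
r = 1 − (3.980/6.9)² ≃ 1 − 0.333 ≃ 0.667

0.67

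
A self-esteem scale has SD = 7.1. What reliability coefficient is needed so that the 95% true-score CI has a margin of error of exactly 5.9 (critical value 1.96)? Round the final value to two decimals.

0.82

SEM needed = half-width / z = 5.9/1.96 ≈ 3.01020
r = 1 − (3.01020/7.1)² ≈ 1 − 0.17975 ≈ 0.82025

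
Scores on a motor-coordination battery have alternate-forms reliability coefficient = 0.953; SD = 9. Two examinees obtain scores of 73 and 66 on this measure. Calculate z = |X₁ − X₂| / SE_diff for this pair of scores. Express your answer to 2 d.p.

2.54

SEM = 9.00000 · √(1 − 0.95300) = 9.00000 · √0.04700 ≈ 9.00000 · 0.21679 ≈ 1.95115
SE_diff = SEM · √2 ≈ 1.95115 · 1.41421 ≈ 2.75935
z = |73 − 66| / 2.75935 = 7 / 2.75935 ≈ 2.53683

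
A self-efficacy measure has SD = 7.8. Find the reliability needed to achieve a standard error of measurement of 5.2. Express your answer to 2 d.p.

r = 1 − (SEM / SD)² = 1 − (5.200 / 7.8)² ≃ 1 − 0.444 ≃ 0.556

0.56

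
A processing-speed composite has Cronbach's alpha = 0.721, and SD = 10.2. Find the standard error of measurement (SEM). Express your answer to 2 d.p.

5.39

SEM = 10.20000 * √(1 − 0.72100) = 10.20000 * √0.27900 ≈ 10.20000 * 0.52820 ≈ 5.38769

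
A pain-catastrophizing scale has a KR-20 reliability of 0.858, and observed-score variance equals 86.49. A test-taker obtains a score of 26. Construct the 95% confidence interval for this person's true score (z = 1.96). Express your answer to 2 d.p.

[19.13, 32.87]

SD = √86.49 = 9.3000
SEM = 9.3000·√(1 − 0.8580) ≈ 3.5045
1.96 · SEM ≈ 6.8688
CI = 26 ± 6.8688 → [19.1312, 32.8688]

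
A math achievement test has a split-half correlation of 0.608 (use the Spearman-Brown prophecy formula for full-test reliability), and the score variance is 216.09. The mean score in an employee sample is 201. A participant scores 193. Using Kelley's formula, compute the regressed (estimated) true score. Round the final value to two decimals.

194.95

r_full = 2·0.608 / (1 + 0.608) ≈ 0.756
T̂ = 0.756(193) + 0.244(201) ≈ 194.950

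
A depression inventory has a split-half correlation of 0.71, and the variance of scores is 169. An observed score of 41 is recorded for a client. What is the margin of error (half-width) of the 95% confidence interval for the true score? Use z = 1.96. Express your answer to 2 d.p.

SD = √169 ≃ 13.0000
Full-length reliability (Spearman-Brown) = 2(0.71)/(1+0.71) ≃ 0.8304
SEM = 13.0000·√(1 − 0.8304) ≃ 5.3536
Half-width = 1.96·5.3536 ≃ 10.4930

10.49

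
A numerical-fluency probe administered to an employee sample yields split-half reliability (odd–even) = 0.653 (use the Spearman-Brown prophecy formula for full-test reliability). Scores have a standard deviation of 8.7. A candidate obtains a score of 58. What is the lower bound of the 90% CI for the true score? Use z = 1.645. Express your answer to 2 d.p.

Spearman-Brown: r = 2(0.653) / (1 + 0.653) = 1.306 / 1.653 ≈ 0.790
SEM = 8.700*√(1 − 0.790) ≈ 3.986
Half-width = 1.645*3.986 ≈ 6.557
Lower bound: 58 − 6.557 = 51.443

51.44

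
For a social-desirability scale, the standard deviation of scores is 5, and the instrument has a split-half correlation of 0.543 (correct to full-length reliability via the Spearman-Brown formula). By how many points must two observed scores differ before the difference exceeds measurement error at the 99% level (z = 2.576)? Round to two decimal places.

Full-length reliability (Spearman-Brown) = 2(0.543)/(1+0.543) ≃ 0.7038
SEM = 5.0000*√(1 − 0.7038) ≃ 2.7211
SE_diff = SEM * √2 ≃ 2.7211 * 1.4142 ≃ 3.8482
Smallest detectable difference = 2.576*3.8482 ≃ 9.9130

9.91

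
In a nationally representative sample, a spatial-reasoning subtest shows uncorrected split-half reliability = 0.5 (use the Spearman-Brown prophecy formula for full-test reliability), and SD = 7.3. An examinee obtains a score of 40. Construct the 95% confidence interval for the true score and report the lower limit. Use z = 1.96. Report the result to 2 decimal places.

31.74

Spearman-Brown: r = 2(0.5) / (1 + 0.5) = 1.0000 / 1.5000 ≃ 0.6667
SEM = 7.3000 · √(1 − 0.6667) = 7.3000 · √0.3333 ≃ 7.3000 · 0.5774 ≃ 4.2147
Margin = 1.96 · 4.2147 ≃ 8.2607
Lower limit = 40 − 8.2607 ≃ 31.7393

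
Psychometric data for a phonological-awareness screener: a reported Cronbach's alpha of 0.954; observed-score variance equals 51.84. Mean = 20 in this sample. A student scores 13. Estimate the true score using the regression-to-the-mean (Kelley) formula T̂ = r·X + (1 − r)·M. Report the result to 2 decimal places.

Estimated true score = 0.954*13 + (1 − 0.954)*20 ≈ 13.322

13.32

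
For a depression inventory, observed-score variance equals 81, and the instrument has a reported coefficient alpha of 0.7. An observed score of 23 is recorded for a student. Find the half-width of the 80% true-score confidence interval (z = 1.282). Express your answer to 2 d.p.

σ = 81^(1/2) = 9.0000
SEM = 9.0000·√(1 − 0.7000) ≈ 4.9295
Margin = 1.282 · 4.9295 ≈ 6.3196

6.32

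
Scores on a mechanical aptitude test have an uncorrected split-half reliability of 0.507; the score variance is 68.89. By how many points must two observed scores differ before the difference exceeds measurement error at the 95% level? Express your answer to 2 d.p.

13.16

σ = 68.89^(1/2) = 8.300
Full-length reliability (Spearman-Brown) = 2(0.507)/(1+0.507) ≈ 0.673
SEM = 8.300·√(1 − 0.673) ≈ 4.747
SE_diff = √2 · SEM ≈ 6.714
Smallest detectable difference = 1.96·6.714 ≈ 13.159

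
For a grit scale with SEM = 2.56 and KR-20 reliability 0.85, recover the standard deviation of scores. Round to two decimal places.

σ = SEM·(1 − r)^(−1/2) ≈ 2.56*2.582 ≈ 6.610

6.61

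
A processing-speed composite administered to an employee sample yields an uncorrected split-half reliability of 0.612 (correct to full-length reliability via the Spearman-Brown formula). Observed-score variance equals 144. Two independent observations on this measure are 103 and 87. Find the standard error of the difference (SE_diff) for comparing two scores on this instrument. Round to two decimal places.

σ = 144^(1/2) = 12.00000
Full-length reliability (Spearman-Brown) = 2(0.612)/(1+0.612) ≈ 0.75931
SEM = 12.00000 · √(1 − 0.75931) = 12.00000 · √0.24069 ≈ 12.00000 · 0.49061 ≈ 5.88728
SE_diff = SEM · √2 ≈ 5.88728 · 1.41421 ≈ 8.32587

8.33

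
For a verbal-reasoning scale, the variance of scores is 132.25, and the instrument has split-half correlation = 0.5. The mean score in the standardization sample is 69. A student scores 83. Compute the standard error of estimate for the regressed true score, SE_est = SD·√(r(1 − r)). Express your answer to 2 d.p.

σ = 132.25^(1/2) = 11.50000
Spearman-Brown: r = 2(0.5) / (1 + 0.5) = 1.00000 / 1.50000 ≈ 0.66667
SE_est = SD × √(r(1 − r)) = 11.50000 × √0.22222 ≈ 11.50000 × 0.47140 ≈ 5.42115

5.42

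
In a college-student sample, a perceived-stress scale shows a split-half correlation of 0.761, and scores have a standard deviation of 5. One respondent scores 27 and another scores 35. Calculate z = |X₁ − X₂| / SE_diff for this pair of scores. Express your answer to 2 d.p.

Spearman-Brown: r = 2(0.761) / (1 + 0.761) = 1.52200 / 1.76100 ≈ 0.86428
SEM = 5.00000 × √(1 − 0.86428) = 5.00000 × √0.13572 ≈ 5.00000 × 0.36840 ≈ 1.84200
Standard error of the difference = 1.84200·√2 ≈ 2.60498
z = |27 − 35| / 2.60498 = 8 / 2.60498 ≈ 3.07104

3.07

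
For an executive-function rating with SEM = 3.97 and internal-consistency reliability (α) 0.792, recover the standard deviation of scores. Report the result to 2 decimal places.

8.70

σ = SEM·(1 − r)^(−1/2) ≈ 3.97*2.1926 ≈ 8.7048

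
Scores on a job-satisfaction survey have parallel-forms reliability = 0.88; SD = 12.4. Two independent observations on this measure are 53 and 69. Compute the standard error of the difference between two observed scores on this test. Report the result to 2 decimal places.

6.07

SEM = 12.4000 · √(1 − 0.8800) = 12.4000 · √0.1200 ≈ 12.4000 · 0.3464 ≈ 4.2955
SE_diff = √2 · SEM ≈ 6.0747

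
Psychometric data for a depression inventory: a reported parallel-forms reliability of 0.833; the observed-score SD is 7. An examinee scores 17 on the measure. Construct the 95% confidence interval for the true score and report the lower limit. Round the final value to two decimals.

11.39

SEM = 7.0000 * √(1 − 0.8330) = 7.0000 * √0.1670 ≈ 7.0000 * 0.4087 ≈ 2.8606
Margin = 1.96 * 2.8606 ≈ 5.6068
Lower bound: 17 − 5.6068 = 11.3932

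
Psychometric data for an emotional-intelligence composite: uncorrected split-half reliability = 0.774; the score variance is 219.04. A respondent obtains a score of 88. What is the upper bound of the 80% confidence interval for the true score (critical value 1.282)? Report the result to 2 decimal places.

94.77

SD = √219.04 = 14.8000
r_full = 2·0.774 / (1 + 0.774) ≈ 0.8726
SEM = 14.8000*√(1 − 0.8726) ≈ 5.2825
1.282 * SEM ≈ 6.7722
Upper bound: 88 + 6.7722 = 94.7722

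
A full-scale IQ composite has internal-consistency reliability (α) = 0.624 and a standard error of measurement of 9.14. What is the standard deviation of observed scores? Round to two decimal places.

SD = SEM / √(1 − r) = 9.14 / √0.376 ≈ 9.14 / 0.613 ≈ 14.906

14.91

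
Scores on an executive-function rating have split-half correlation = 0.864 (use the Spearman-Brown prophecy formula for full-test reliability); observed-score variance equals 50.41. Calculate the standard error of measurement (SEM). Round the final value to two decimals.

1.92

SD = √50.41 = 7.1000
Spearman-Brown: r = 2(0.864) / (1 + 0.864) = 1.7280 / 1.8640 ≈ 0.9270
SEM = 7.1000×√(1 − 0.9270) ≈ 1.9178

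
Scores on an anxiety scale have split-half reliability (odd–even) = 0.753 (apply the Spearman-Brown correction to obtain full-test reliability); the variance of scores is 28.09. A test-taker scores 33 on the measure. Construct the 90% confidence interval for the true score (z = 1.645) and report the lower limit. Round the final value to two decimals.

29.73

σ = 28.09^(1/2) = 5.3000
Full-length reliability (Spearman-Brown) = 2(0.753)/(1+0.753) ≈ 0.8591
The standard error of measurement is 5.3000·√(1 − 0.8591) ≈ 5.3000·0.3754 ≈ 1.9895.
Half-width = 1.645·1.9895 ≈ 3.2726
Lower bound: 33 − 3.2726 = 29.7274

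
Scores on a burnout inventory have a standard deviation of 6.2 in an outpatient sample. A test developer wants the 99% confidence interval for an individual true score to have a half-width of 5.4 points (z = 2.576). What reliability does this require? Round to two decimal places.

SEM needed = half-width / z = 5.4/2.576 ≈ 2.0963
r = 1 − (2.0963/6.2)² ≈ 1 − 0.1143 ≈ 0.8857

0.89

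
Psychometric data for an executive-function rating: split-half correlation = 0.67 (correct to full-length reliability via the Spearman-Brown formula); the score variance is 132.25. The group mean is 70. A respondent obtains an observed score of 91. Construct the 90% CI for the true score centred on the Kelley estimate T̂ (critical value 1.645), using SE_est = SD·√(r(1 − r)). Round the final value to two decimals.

SD = √132.25 = 11.500
r_full = 2·0.67 / (1 + 0.67) ≈ 0.802
Estimated true score = 0.802*91 + (1 − 0.802)*70 ≈ 86.850
SE_est = SD * √(r(1 − r)) = 11.500 * √0.159 ≈ 11.500 * 0.398 ≈ 4.579
90% CI: 86.850 ± 7.533 ≈ (79.317, 94.383)

[79.32, 94.38]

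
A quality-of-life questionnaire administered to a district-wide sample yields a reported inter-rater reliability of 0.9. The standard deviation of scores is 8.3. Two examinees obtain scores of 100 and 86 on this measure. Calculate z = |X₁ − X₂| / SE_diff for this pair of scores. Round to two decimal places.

SEM = 8.30000 * √(1 − 0.90000) = 8.30000 * √0.10000 ≈ 8.30000 * 0.31623 ≈ 2.62469
Standard error of the difference = 2.62469·√2 ≈ 3.71187
z = |100 − 86| / 3.71187 = 14 / 3.71187 ≈ 3.77168

3.77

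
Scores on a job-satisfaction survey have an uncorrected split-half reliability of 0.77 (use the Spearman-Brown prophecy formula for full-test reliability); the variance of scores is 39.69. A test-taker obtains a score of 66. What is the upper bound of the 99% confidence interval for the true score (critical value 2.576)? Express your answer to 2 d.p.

71.85

SD = √39.69 = 6.300
Spearman-Brown: r = 2(0.77) / (1 + 0.77) = 1.540 / 1.770 ≈ 0.870
SEM = 6.300·√(1 − 0.870) ≈ 2.271
2.576 · SEM ≈ 5.850
Upper bound: 66 + 5.850 = 71.850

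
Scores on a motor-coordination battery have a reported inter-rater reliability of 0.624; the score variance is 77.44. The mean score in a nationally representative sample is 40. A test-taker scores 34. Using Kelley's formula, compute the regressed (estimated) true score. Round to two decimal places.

Estimated true score = 0.624*34 + (1 − 0.624)*40 ≈ 36.256

36.26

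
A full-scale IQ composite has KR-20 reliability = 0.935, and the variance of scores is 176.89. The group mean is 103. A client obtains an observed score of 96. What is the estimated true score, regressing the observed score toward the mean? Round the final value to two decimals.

Estimated true score = 0.9350·96 + (1 − 0.9350)·103 ≈ 96.4550

96.46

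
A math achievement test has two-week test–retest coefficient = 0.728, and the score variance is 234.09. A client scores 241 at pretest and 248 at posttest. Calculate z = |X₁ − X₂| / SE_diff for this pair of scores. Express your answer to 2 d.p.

0.62

σ = 234.09^(1/2) = 15.300
SEM = 15.300 · √(1 − 0.728) = 15.300 · √0.272 ≃ 15.300 · 0.522 ≃ 7.980
SE_diff = SEM · √2 ≃ 7.980 · 1.414 ≃ 11.285
z = |241 − 248| / 11.285 = 7 / 11.285 ≃ 0.620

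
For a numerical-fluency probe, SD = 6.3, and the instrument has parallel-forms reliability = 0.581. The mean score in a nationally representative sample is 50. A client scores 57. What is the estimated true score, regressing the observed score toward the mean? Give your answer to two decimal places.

T̂ = 0.5810(57) + 0.4190(50) ≈ 54.0670

54.07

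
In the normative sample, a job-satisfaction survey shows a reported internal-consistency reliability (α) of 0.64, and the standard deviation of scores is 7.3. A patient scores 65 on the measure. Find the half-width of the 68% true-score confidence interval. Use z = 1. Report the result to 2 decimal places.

4.38

SEM = 7.300×√(1 − 0.640) ≈ 4.380
Margin = 1 × 4.380 ≈ 4.380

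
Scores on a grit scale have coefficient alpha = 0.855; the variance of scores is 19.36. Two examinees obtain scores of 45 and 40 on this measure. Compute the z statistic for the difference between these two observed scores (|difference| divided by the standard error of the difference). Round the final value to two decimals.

2.11

SD = √19.36 ≈ 4.400
SEM = 4.400 × √(1 − 0.855) = 4.400 × √0.145 ≈ 4.400 × 0.381 ≈ 1.675
Standard error of the difference = 1.675·√2 ≈ 2.369
z = |45 − 40| / 2.369 = 5 / 2.369 ≈ 2.110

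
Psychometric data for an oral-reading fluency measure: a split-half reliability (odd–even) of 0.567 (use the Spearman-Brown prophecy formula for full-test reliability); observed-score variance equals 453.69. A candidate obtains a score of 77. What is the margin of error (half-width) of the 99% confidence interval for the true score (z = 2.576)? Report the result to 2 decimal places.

SD = √453.69 = 21.300
Spearman-Brown: r = 2(0.567) / (1 + 0.567) = 1.134 / 1.567 ≈ 0.724
SEM = 21.300 * √(1 − 0.724) = 21.300 * √0.276 ≈ 21.300 * 0.526 ≈ 11.197
2.576 * SEM ≈ 28.843

28.84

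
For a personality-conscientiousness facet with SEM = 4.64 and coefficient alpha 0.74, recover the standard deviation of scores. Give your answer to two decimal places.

σ = SEM·(1 − r)^(−1/2) ≈ 4.64·1.9612 ≈ 9.0998

9.10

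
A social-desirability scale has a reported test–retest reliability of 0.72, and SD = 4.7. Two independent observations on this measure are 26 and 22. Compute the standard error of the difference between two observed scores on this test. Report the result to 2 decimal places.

SEM = 4.700 · √(1 − 0.720) = 4.700 · √0.280 ≈ 4.700 · 0.529 ≈ 2.487
SE_diff = SEM · √2 ≈ 2.487 · 1.414 ≈ 3.517

3.52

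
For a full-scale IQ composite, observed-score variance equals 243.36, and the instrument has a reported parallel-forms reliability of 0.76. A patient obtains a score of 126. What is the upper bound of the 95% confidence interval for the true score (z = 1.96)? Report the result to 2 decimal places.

SD = √243.36 ≃ 15.600
SEM = 15.600 × √(1 − 0.760) = 15.600 × √0.240 ≃ 15.600 × 0.490 ≃ 7.642
Half-width = 1.96×7.642 ≃ 14.979
Upper limit = 126 + 14.979 ≃ 140.979

140.98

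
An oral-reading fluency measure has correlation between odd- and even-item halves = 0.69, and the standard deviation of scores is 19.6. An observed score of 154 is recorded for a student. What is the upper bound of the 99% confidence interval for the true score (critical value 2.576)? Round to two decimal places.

175.62

Full-length reliability (Spearman-Brown) = 2(0.69)/(1+0.69) ≈ 0.8166
SEM = 19.6000*√(1 − 0.8166) ≈ 8.3945
Margin = 2.576 * 8.3945 ≈ 21.6242
Upper limit = 154 + 21.6242 ≈ 175.6242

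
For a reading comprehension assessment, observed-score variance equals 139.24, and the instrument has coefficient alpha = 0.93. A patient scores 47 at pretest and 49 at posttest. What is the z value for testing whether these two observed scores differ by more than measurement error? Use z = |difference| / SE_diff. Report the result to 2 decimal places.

SD = √139.24 = 11.800
SEM = 11.800*√(1 − 0.930) ≈ 3.122
Standard error of the difference = 3.122·√2 ≈ 4.415
z = 2 / 4.415 ≈ 0.453

0.45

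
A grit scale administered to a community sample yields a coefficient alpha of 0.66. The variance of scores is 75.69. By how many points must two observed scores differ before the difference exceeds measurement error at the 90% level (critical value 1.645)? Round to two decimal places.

SD = √75.69 = 8.700
The standard error of measurement is 8.700×√(1 − 0.660) ≈ 8.700×0.583 ≈ 5.073.
SE_diff = √2 × SEM ≈ 7.174
Smallest detectable difference = 1.645×7.174 ≈ 11.802

11.80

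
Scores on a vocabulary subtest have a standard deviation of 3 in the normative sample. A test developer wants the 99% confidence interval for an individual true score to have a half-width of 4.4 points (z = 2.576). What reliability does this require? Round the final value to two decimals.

0.68

Required SEM = 4.4 / 2.576 ≈ 1.7081
r = 1 − (1.7081/3)² ≈ 1 − 0.3242 ≈ 0.6758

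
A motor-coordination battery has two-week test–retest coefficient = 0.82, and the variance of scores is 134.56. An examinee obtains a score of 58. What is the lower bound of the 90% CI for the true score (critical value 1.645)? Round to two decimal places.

49.90

σ = 134.56^(1/2) = 11.60000
SEM = 11.60000*√(1 − 0.82000) ≈ 4.92146
Margin = 1.645 * 4.92146 ≈ 8.09581
Lower bound: 58 − 8.09581 = 49.90419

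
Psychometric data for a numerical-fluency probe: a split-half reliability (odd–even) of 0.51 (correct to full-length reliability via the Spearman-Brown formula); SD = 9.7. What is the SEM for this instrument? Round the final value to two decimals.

Full-length reliability (Spearman-Brown) = 2(0.51)/(1+0.51) ≈ 0.67550
SEM = 9.70000 × √(1 − 0.67550) = 9.70000 × √0.32450 ≈ 9.70000 × 0.56965 ≈ 5.52562

5.53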